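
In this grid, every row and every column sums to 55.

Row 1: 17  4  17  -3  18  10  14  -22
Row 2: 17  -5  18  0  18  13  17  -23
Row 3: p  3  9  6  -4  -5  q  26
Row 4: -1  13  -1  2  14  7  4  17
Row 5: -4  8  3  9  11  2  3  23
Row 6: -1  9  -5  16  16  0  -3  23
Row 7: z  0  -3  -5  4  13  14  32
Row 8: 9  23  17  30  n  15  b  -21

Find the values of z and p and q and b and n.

Column 5 has 18 + 18 − 4 + 14 + 11 + 16 + 4 = 77; the blank must be 55 − 77 = -22.
Row 8 has 9 + 23 + 17 + 30 − 22 + 15 − 21 = 51; the blank must be 55 − 51 = 4.
Column 7 has 14 + 17 + 4 + 3 − 3 + 14 + 4 = 53; the blank must be 55 − 53 = 2.
Row 3 has 3 + 9 + 6 − 4 − 5 + 2 + 26 = 37; the blank must be 55 − 37 = 18.
Row 7 has 0 − 3 − 5 + 4 + 13 + 14 + 32 = 55; the blank must be 55 − 55 = 0.

z = 0, p = 18, q = 2, b = 4, n = -22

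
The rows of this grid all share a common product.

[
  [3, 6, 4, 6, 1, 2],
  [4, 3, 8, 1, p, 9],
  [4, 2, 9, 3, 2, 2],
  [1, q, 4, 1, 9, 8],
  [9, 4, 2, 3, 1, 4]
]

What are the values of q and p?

q = 3, p = 1

Rows 1 and 3 each multiply to 864, so every row has product 864.
Row 4: 1×4×1×9×8 = 288, so the missing entry is 864 ÷ 288 = 3.
Row 2: 4×3×8×1×9 = 864, so the missing entry is 864 ÷ 864 = 1.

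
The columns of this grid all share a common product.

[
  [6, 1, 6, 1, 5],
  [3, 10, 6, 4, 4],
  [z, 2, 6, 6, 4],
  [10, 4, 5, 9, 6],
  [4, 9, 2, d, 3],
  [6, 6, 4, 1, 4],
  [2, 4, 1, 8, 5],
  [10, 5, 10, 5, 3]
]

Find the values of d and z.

d = 10, z = 1

Columns 2 and 5 each multiply to 86400, so every column has product 86400.
Column 4: 1×4×6×9×1×8×5 = 8640, so the missing entry is 86400 ÷ 8640 = 10.
Column 1: 6×3×10×4×6×2×10 = 86400, so the missing entry is 86400 ÷ 86400 = 1.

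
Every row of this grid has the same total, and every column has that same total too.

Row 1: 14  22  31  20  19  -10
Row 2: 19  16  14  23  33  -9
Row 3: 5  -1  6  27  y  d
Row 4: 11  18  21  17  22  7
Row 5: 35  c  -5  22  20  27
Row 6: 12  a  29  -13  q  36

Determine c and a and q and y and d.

Rows 1 and 2 both sum to 96, so that's the common total.
Column 6: -10 − 9 + 7 + 27 + 36 = 51, so its missing entry is 96 − 51 = 45.
Row 3: 5 − 1 + 6 + 27 + 45 = 82, so its missing entry is 96 − 82 = 14.
Column 5: 19 + 33 + 14 + 22 + 20 = 108, so its missing entry is 96 − 108 = -12.
Row 6: 12 + 29 − 13 − 12 + 36 = 52, so its missing entry is 96 − 52 = 44.
Row 5: 35 − 5 + 22 + 20 + 27 = 99, so its missing entry is 96 − 99 = -3.

c = -3, a = 44, q = -12, y = 14, d = 45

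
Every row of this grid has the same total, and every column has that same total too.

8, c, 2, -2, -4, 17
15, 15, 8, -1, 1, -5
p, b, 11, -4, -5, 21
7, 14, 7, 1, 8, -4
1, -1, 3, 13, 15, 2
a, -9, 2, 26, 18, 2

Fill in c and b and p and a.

Rows 2 and 4 both sum to 33, so that's the common total.
Row 1: 8 + 2 − 2 − 4 + 17 = 21, so its missing entry is 33 − 21 = 12.
Row 6: -9 + 2 + 26 + 18 + 2 = 39, so its missing entry is 33 − 39 = -6.
Column 1: 8 + 15 + 7 + 1 − 6 = 25, so its missing entry is 33 − 25 = 8.
Row 3: 8 + 11 − 4 − 5 + 21 = 31, so its missing entry is 33 − 31 = 2.

c = 12, b = 2, p = 8, a = -6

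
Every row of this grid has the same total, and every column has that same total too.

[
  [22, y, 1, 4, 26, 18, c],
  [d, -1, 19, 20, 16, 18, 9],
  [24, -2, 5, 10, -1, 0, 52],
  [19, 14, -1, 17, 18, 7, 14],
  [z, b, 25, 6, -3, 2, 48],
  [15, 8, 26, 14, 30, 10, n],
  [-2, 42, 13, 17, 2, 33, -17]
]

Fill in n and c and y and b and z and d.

Rows 3 and 4 both sum to 88, so that's the common total.
Row 6 has 15 + 8 + 26 + 14 + 30 + 10 = 103; the blank must be 88 − 103 = -15.
Column 7 has 9 + 52 + 14 + 48 − 15 − 17 = 91; the blank must be 88 − 91 = -3.
Row 1 has 22 + 1 + 4 + 26 + 18 − 3 = 68; the blank must be 88 − 68 = 20.
Row 2 has -1 + 19 + 20 + 16 + 18 + 9 = 81; the blank must be 88 − 81 = 7.
Column 1 has 22 + 7 + 24 + 19 + 15 − 2 = 85; the blank must be 88 − 85 = 3.
Row 5 has 3 + 25 + 6 − 3 + 2 + 48 = 81; the blank must be 88 − 81 = 7.

n = -15, c = -3, y = 20, b = 7, z = 3, d = 7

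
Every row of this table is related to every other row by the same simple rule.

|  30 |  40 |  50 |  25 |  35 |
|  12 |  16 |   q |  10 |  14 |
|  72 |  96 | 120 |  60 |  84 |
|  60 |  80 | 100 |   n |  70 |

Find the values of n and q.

Each row is a constant multiple of every other row — this is a multiplication table with the headers hidden.
Row 4 is 60/30 = 2/1 times row 1, so its entry in column 4 is 25 × 2/1 = 50.
Row 2 is 12/30 = 2/5 times row 1, so its entry in column 3 is 50 × 2/5 = 20.

n = 50, q = 20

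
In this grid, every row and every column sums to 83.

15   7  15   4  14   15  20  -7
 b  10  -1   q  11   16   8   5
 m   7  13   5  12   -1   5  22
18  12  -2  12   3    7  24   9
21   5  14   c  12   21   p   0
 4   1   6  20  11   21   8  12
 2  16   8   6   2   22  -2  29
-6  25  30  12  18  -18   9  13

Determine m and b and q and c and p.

m = 20, b = 9, q = 25, c = -1, p = 11

Column 7: 20 + 8 + 5 + 24 + 8 − 2 + 9 = 72, so its missing entry is 83 − 72 = 11.
Row 5: 21 + 5 + 14 + 12 + 21 + 11 + 0 = 84, so its missing entry is 83 − 84 = -1.
Row 3: 7 + 13 + 5 + 12 − 1 + 5 + 22 = 63, so its missing entry is 83 − 63 = 20.
Column 1: 15 + 20 + 18 + 21 + 4 + 2 − 6 = 74, so its missing entry is 83 − 74 = 9.
Row 2: 9 + 10 − 1 + 11 + 16 + 8 + 5 = 58, so its missing entry is 83 − 58 = 25.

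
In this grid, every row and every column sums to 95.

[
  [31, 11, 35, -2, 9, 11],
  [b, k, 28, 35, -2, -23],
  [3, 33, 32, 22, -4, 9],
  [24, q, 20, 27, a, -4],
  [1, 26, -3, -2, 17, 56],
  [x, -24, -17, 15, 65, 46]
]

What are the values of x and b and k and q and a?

x = 10, b = 26, k = 31, q = 18, a = 10

Column 5: 9 − 2 − 4 + 17 + 65 = 85, so its missing entry is 95 − 85 = 10.
Row 4: 24 + 20 + 27 + 10 − 4 = 77, so its missing entry is 95 − 77 = 18.
Column 2: 11 + 33 + 18 + 26 − 24 = 64, so its missing entry is 95 − 64 = 31.
Row 6: -24 − 17 + 15 + 65 + 46 = 85, so its missing entry is 95 − 85 = 10.
Row 2: 31 + 28 + 35 − 2 − 23 = 69, so its missing entry is 95 − 69 = 26.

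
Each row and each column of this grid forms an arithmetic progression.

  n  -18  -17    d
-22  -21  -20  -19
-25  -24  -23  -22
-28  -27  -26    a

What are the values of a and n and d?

a = -25, n = -19, d = -16

Along each row the entries change by 1 per step; down each column they change by -3.
Row 4: from -28 at column 1, stepping by 1 to column 4 gives -25.
Row 1: from -18 at column 2, stepping by 1 to column 1 gives -19.
Row 1: from -18 at column 2, stepping by 1 to column 4 gives -16.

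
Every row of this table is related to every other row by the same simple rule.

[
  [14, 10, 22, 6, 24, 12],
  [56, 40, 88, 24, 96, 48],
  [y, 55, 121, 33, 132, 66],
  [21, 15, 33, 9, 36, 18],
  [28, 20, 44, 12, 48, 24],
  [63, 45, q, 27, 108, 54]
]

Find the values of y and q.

Each row is a constant multiple of every other row — this is a multiplication table with the headers hidden.
Row 3 is 66/12 = 11/2 times row 1, so its entry in column 1 is 14 × 11/2 = 77.
Row 6 is 54/12 = 9/2 times row 1, so its entry in column 3 is 22 × 9/2 = 99.

y = 77, q = 99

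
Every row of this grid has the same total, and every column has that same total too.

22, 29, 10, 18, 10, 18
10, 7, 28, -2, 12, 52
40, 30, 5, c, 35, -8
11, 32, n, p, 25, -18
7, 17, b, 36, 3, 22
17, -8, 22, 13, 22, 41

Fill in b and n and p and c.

b = 22, n = 20, p = 37, c = 5

Rows 1 and 2 both sum to 107, so that's the common total.
The known cells in row 3 total 102, leaving 107 − 102 = 5 for the blank.
The known cells in column 4 total 70, leaving 107 − 70 = 37 for the blank.
The known cells in row 4 total 87, leaving 107 − 87 = 20 for the blank.
The known cells in row 5 total 85, leaving 107 − 85 = 22 for the blank.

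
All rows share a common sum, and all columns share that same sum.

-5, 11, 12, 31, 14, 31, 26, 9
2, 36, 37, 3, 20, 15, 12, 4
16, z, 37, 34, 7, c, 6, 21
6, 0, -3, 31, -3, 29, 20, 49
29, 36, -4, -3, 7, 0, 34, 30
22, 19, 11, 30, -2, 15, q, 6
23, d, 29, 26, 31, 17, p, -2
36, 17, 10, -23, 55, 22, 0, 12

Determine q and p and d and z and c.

q = 28, p = 3, d = 2, z = 8, c = 0

Rows 1 and 2 both sum to 129, so that's the common total.
Row 6: 22 + 19 + 11 + 30 − 2 + 15 + 6 = 101, so its missing entry is 129 − 101 = 28.
Column 7: 26 + 12 + 6 + 20 + 34 + 28 + 0 = 126, so its missing entry is 129 − 126 = 3.
Row 7: 23 + 29 + 26 + 31 + 17 + 3 − 2 = 127, so its missing entry is 129 − 127 = 2.
Column 2: 11 + 36 + 0 + 36 + 19 + 2 + 17 = 121, so its missing entry is 129 − 121 = 8.
Row 3: 16 + 8 + 37 + 34 + 7 + 6 + 21 = 129, so its missing entry is 129 − 129 = 0.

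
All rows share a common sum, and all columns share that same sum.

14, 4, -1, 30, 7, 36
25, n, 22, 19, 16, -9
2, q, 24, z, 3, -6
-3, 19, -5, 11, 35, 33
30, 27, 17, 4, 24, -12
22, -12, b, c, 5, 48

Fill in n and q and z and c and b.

Rows 1 and 4 both sum to 90, so that's the common total.
The known cells in row 2 total 73, leaving 90 − 73 = 17 for the blank.
The known cells in column 2 total 55, leaving 90 − 55 = 35 for the blank.
The known cells in row 3 total 58, leaving 90 − 58 = 32 for the blank.
The known cells in column 4 total 96, leaving 90 − 96 = -6 for the blank.
The known cells in row 6 total 57, leaving 90 − 57 = 33 for the blank.

n = 17, q = 35, z = 32, c = -6, b = 33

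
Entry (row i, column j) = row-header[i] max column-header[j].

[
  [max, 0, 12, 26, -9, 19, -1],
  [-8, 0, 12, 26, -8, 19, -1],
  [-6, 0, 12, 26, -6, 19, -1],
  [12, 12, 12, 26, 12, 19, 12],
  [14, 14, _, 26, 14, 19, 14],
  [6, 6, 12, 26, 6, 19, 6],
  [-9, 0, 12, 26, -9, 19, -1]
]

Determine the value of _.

14

max(14, 12) = 14.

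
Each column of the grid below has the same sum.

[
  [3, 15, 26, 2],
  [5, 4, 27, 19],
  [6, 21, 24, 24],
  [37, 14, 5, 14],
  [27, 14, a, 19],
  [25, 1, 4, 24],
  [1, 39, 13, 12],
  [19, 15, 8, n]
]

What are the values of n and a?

The complete columns each total 123.
Column 4 is missing 123 − 114 = 9 (since 2 + 19 + 24 + 14 + 19 + 24 + 12 = 114).
Column 3 is missing 123 − 107 = 16 (since 26 + 27 + 24 + 5 + 4 + 13 + 8 = 107).

n = 9, a = 16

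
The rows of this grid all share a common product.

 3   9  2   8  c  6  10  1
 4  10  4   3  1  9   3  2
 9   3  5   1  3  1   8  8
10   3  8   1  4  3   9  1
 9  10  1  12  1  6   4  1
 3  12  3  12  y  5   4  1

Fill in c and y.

c = 1, y = 1

Rows 2 and 4 each multiply to 25920, so every row has product 25920.
Row 1: 3×9×2×8×6×10×1 = 25920, so the missing entry is 25920 ÷ 25920 = 1.
Row 6: 3×12×3×12×5×4×1 = 25920, so the missing entry is 25920 ÷ 25920 = 1.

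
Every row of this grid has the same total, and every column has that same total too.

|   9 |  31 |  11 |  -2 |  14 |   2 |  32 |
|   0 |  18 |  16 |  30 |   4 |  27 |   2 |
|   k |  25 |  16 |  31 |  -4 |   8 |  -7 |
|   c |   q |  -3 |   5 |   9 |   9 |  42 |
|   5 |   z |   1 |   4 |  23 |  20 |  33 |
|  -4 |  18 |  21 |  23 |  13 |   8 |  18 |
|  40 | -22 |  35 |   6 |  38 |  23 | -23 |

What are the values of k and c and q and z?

k = 28, c = 19, q = 16, z = 11

Rows 1 and 2 both sum to 97, so that's the common total.
The known cells in row 3 total 69, leaving 97 − 69 = 28 for the blank.
The known cells in row 5 total 86, leaving 97 − 86 = 11 for the blank.
The known cells in column 2 total 81, leaving 97 − 81 = 16 for the blank.
The known cells in row 4 total 78, leaving 97 − 78 = 19 for the blank.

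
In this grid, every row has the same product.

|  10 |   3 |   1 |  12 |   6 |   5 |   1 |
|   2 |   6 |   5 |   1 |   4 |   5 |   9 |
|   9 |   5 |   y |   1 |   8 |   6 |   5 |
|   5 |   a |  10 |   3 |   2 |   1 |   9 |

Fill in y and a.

Rows 1 and 2 each multiply to 10800, so every row has product 10800.
Row 3: 9×5×1×8×6×5 = 10800, so the missing entry is 10800 ÷ 10800 = 1.
Row 4: 5×10×3×2×1×9 = 2700, so the missing entry is 10800 ÷ 2700 = 4.

y = 1, a = 4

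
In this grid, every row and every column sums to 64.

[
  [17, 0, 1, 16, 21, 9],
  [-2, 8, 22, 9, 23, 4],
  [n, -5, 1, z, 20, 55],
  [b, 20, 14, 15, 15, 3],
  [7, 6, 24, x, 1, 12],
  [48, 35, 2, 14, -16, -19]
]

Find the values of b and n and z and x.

b = -3, n = -3, z = -4, x = 14

Row 5 has 7 + 6 + 24 + 1 + 12 = 50; the blank must be 64 − 50 = 14.
Column 4 has 16 + 9 + 15 + 14 + 14 = 68; the blank must be 64 − 68 = -4.
Row 3 has -5 + 1 − 4 + 20 + 55 = 67; the blank must be 64 − 67 = -3.
Row 4 has 20 + 14 + 15 + 15 + 3 = 67; the blank must be 64 − 67 = -3.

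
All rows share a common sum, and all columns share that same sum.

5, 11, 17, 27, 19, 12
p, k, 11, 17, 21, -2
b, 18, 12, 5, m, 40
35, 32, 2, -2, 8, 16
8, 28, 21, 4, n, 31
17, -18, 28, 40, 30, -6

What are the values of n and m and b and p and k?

Rows 1 and 4 both sum to 91, so that's the common total.
The known cells in row 5 total 92, leaving 91 − 92 = -1 for the blank.
The known cells in column 5 total 77, leaving 91 − 77 = 14 for the blank.
The known cells in column 2 total 71, leaving 91 − 71 = 20 for the blank.
The known cells in row 3 total 89, leaving 91 − 89 = 2 for the blank.
The known cells in row 2 total 67, leaving 91 − 67 = 24 for the blank.

n = -1, m = 14, b = 2, p = 24, k = 20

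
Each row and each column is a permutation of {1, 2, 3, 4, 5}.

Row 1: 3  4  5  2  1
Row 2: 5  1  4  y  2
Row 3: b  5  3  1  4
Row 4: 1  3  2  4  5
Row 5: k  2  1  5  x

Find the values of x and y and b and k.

For row 3, column 1: row 3 already has {1, 3, 4, 5}; that leaves 2.
At (row 5, col 1): column 1 already has {1, 2, 3, 5}, so the value is 4.
For row 2, column 4: row 2 already has {1, 2, 4, 5}; that leaves 3.
At (row 5, col 5): row 5 already has {1, 2, 4, 5}, so the value is 3.

x = 3, y = 3, b = 2, k = 4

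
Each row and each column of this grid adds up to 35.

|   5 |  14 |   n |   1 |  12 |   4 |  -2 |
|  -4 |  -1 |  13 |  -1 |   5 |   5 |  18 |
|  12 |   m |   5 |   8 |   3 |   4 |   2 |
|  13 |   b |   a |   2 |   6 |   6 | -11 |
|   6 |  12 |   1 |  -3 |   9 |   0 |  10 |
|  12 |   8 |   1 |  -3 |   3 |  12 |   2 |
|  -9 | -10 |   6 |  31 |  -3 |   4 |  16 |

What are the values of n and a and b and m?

n = 1, a = 8, b = 11, m = 1

Row 1 has 5 + 14 + 1 + 12 + 4 − 2 = 34; the blank must be 35 − 34 = 1.
Row 3 has 12 + 5 + 8 + 3 + 4 + 2 = 34; the blank must be 35 − 34 = 1.
Column 2 has 14 − 1 + 1 + 12 + 8 − 10 = 24; the blank must be 35 − 24 = 11.
Row 4 has 13 + 11 + 2 + 6 + 6 − 11 = 27; the blank must be 35 − 27 = 8.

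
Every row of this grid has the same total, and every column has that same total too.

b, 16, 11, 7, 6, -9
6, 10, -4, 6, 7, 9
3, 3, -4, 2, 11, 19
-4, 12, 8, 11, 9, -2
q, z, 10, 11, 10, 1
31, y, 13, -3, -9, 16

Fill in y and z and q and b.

Rows 2 and 3 both sum to 34, so that's the common total.
Row 6 has 31 + 13 − 3 − 9 + 16 = 48; the blank must be 34 − 48 = -14.
Column 2 has 16 + 10 + 3 + 12 − 14 = 27; the blank must be 34 − 27 = 7.
Row 5 has 7 + 10 + 11 + 10 + 1 = 39; the blank must be 34 − 39 = -5.
Row 1 has 16 + 11 + 7 + 6 − 9 = 31; the blank must be 34 − 31 = 3.

y = -14, z = 7, q = -5, b = 3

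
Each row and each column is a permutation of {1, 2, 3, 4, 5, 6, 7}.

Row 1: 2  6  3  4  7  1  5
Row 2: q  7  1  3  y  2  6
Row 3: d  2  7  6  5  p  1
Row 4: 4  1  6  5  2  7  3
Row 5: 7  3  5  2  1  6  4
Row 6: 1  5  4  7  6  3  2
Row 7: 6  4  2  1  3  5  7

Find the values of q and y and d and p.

For row 3, column 6: column 6 already has {1, 2, 3, 5, 6, 7}; that leaves 4.
Cell (3,1): row 3 already has {1, 2, 4, 5, 6, 7} → 3.
Cell (2,1): column 1 already has {1, 2, 3, 4, 6, 7} → 5.
For row 2, column 5: row 2 already has {1, 2, 3, 5, 6, 7}; that leaves 4.

q = 5, y = 4, d = 3, p = 4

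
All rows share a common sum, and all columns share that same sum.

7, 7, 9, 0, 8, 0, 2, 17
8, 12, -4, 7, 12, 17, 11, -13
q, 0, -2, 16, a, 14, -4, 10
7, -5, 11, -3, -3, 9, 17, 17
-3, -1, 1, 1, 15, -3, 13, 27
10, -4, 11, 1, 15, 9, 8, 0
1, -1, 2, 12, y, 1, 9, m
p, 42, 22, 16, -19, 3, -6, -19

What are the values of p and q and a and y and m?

Rows 1 and 2 both sum to 50, so that's the common total.
Row 8: 42 + 22 + 16 − 19 + 3 − 6 − 19 = 39, so its missing entry is 50 − 39 = 11.
Column 1: 7 + 8 + 7 − 3 + 10 + 1 + 11 = 41, so its missing entry is 50 − 41 = 9.
Row 3: 9 + 0 − 2 + 16 + 14 − 4 + 10 = 43, so its missing entry is 50 − 43 = 7.
Column 5: 8 + 12 + 7 − 3 + 15 + 15 − 19 = 35, so its missing entry is 50 − 35 = 15.
Row 7: 1 − 1 + 2 + 12 + 15 + 1 + 9 = 39, so its missing entry is 50 − 39 = 11.

p = 11, q = 9, a = 7, y = 15, m = 11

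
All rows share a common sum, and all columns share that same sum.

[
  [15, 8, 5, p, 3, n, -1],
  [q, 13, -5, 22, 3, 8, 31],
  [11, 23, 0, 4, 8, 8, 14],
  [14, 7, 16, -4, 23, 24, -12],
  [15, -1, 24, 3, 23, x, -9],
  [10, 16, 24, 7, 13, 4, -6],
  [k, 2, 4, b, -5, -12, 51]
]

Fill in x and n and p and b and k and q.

Rows 3 and 4 both sum to 68, so that's the common total.
Row 5 has 15 − 1 + 24 + 3 + 23 − 9 = 55; the blank must be 68 − 55 = 13.
Column 6 has 8 + 8 + 24 + 13 + 4 − 12 = 45; the blank must be 68 − 45 = 23.
Row 1 has 15 + 8 + 5 + 3 + 23 − 1 = 53; the blank must be 68 − 53 = 15.
Row 2 has 13 − 5 + 22 + 3 + 8 + 31 = 72; the blank must be 68 − 72 = -4.
Column 1 has 15 − 4 + 11 + 14 + 15 + 10 = 61; the blank must be 68 − 61 = 7.
Row 7 has 7 + 2 + 4 − 5 − 12 + 51 = 47; the blank must be 68 − 47 = 21.

x = 13, n = 23, p = 15, b = 21, k = 7, q = -4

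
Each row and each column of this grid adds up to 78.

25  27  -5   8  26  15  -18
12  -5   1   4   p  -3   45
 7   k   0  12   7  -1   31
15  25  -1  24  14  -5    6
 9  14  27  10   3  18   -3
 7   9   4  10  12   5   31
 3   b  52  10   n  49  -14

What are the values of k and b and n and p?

k = 22, b = -14, n = -8, p = 24

The known cells in row 3 total 56, leaving 78 − 56 = 22 for the blank.
The known cells in column 2 total 92, leaving 78 − 92 = -14 for the blank.
The known cells in row 7 total 86, leaving 78 − 86 = -8 for the blank.
The known cells in row 2 total 54, leaving 78 − 54 = 24 for the blank.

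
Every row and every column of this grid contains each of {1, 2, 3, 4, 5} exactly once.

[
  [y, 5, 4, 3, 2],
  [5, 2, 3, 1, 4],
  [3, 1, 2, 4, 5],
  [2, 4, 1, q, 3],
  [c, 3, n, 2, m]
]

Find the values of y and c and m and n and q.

y = 1, c = 4, m = 1, n = 5, q = 5

Cell (5,5): column 5 already has {2, 3, 4, 5} → 1.
For row 1, column 1: row 1 already has {2, 3, 4, 5}; that leaves 1.
For row 5, column 1: column 1 already has {1, 2, 3, 5}; that leaves 4.
Cell (5,3): row 5 already has {1, 2, 3, 4} → 5.
At (row 4, col 4): row 4 already has {1, 2, 3, 4}, so the value is 5.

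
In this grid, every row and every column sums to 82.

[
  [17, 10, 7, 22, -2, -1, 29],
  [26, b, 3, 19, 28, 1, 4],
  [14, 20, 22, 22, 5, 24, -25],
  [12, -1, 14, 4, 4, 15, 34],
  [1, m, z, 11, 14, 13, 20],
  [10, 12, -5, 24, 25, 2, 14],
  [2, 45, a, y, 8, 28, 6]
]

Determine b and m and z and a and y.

b = 1, m = -5, z = 28, a = 13, y = -20

The known cells in row 2 total 81, leaving 82 − 81 = 1 for the blank.
The known cells in column 4 total 102, leaving 82 − 102 = -20 for the blank.
The known cells in row 7 total 69, leaving 82 − 69 = 13 for the blank.
The known cells in column 3 total 54, leaving 82 − 54 = 28 for the blank.
The known cells in row 5 total 87, leaving 82 − 87 = -5 for the blank.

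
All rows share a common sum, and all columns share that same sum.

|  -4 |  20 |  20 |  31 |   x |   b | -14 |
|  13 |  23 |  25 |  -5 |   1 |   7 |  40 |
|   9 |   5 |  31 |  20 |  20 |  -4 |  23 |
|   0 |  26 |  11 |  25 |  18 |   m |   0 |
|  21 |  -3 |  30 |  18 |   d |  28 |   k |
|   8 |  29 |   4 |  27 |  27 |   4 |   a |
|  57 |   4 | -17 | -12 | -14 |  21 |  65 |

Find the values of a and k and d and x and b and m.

Rows 2 and 3 both sum to 104, so that's the common total.
Row 6: 8 + 29 + 4 + 27 + 27 + 4 = 99, so its missing entry is 104 − 99 = 5.
Column 7: -14 + 40 + 23 + 0 + 5 + 65 = 119, so its missing entry is 104 − 119 = -15.
Row 5: 21 − 3 + 30 + 18 + 28 − 15 = 79, so its missing entry is 104 − 79 = 25.
Column 5: 1 + 20 + 18 + 25 + 27 − 14 = 77, so its missing entry is 104 − 77 = 27.
Row 1: -4 + 20 + 20 + 31 + 27 − 14 = 80, so its missing entry is 104 − 80 = 24.
Row 4: 0 + 26 + 11 + 25 + 18 + 0 = 80, so its missing entry is 104 − 80 = 24.

a = 5, k = -15, d = 25, x = 27, b = 24, m = 24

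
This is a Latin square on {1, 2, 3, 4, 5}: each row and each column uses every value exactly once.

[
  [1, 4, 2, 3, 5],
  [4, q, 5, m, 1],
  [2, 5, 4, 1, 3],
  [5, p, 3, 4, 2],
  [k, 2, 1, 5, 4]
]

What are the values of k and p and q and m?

k = 3, p = 1, q = 3, m = 2

At (row 4, col 2): row 4 already has {2, 3, 4, 5}, so the value is 1.
For row 2, column 2: column 2 already has {1, 2, 4, 5}; that leaves 3.
Cell (5,1): row 5 already has {1, 2, 4, 5} → 3.
For row 2, column 4: row 2 already has {1, 3, 4, 5}; that leaves 2.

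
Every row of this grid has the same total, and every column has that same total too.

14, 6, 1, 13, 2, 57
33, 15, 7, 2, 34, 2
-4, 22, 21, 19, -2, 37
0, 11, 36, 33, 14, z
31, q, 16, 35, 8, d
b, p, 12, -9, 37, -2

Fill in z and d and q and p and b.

Rows 1 and 2 both sum to 93, so that's the common total.
Column 1: 14 + 33 − 4 + 0 + 31 = 74, so its missing entry is 93 − 74 = 19.
Row 6: 19 + 12 − 9 + 37 − 2 = 57, so its missing entry is 93 − 57 = 36.
Column 2: 6 + 15 + 22 + 11 + 36 = 90, so its missing entry is 93 − 90 = 3.
Row 5: 31 + 3 + 16 + 35 + 8 = 93, so its missing entry is 93 − 93 = 0.
Row 4: 0 + 11 + 36 + 33 + 14 = 94, so its missing entry is 93 − 94 = -1.

z = -1, d = 0, q = 3, p = 36, b = 19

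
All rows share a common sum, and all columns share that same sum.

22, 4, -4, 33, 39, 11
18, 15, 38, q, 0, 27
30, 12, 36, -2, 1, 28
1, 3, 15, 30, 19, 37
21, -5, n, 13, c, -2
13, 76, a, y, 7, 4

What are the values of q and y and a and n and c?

Rows 1 and 3 both sum to 105, so that's the common total.
Column 5: 39 + 0 + 1 + 19 + 7 = 66, so its missing entry is 105 − 66 = 39.
Row 5: 21 − 5 + 13 + 39 − 2 = 66, so its missing entry is 105 − 66 = 39.
Row 2: 18 + 15 + 38 + 0 + 27 = 98, so its missing entry is 105 − 98 = 7.
Column 4: 33 + 7 − 2 + 30 + 13 = 81, so its missing entry is 105 − 81 = 24.
Row 6: 13 + 76 + 24 + 7 + 4 = 124, so its missing entry is 105 − 124 = -19.

q = 7, y = 24, a = -19, n = 39, c = 39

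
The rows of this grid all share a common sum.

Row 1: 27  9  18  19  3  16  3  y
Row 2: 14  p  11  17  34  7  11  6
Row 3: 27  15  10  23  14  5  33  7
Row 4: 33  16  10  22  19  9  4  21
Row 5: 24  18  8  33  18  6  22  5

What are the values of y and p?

y = 39, p = 34

Row 3 sums to 134 and so does row 4; that's the common total.
In row 1 the known cells total 95, leaving 134 − 95 = 39.
In row 2 the known cells total 100, leaving 134 − 100 = 34.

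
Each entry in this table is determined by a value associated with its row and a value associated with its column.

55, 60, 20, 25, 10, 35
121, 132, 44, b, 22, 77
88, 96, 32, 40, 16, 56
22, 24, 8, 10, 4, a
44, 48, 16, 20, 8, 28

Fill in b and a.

Each row is a constant multiple of every other row — this is a multiplication table with the headers hidden.
Row 2 is 22/10 = 11/5 times row 1, so its entry in column 4 is 25 × 11/5 = 55.
Row 4 is 4/10 = 2/5 times row 1, so its entry in column 6 is 35 × 2/5 = 14.

b = 55, a = 14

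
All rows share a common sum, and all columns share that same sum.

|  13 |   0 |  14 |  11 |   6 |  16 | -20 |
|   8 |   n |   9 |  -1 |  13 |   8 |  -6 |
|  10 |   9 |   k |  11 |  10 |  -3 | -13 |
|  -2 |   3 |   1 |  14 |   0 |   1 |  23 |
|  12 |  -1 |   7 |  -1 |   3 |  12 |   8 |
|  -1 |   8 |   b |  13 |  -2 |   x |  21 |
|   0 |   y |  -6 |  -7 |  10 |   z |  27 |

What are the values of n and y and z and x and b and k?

n = 9, y = 12, z = 4, x = 2, b = -1, k = 16

Rows 1 and 4 both sum to 40, so that's the common total.
Row 2 has 8 + 9 − 1 + 13 + 8 − 6 = 31; the blank must be 40 − 31 = 9.
Column 2 has 0 + 9 + 9 + 3 − 1 + 8 = 28; the blank must be 40 − 28 = 12.
Row 7 has 0 + 12 − 6 − 7 + 10 + 27 = 36; the blank must be 40 − 36 = 4.
Column 6 has 16 + 8 − 3 + 1 + 12 + 4 = 38; the blank must be 40 − 38 = 2.
Row 3 has 10 + 9 + 11 + 10 − 3 − 13 = 24; the blank must be 40 − 24 = 16.
Row 6 has -1 + 8 + 13 − 2 + 2 + 21 = 41; the blank must be 40 − 41 = -1.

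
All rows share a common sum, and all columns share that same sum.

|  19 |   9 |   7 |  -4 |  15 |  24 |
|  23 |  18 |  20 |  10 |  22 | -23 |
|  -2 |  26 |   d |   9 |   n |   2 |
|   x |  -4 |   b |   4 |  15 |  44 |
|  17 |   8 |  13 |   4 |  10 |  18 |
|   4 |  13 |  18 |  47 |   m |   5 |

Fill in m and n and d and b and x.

Rows 1 and 2 both sum to 70, so that's the common total.
Row 6: 4 + 13 + 18 + 47 + 5 = 87, so its missing entry is 70 − 87 = -17.
Column 5: 15 + 22 + 15 + 10 − 17 = 45, so its missing entry is 70 − 45 = 25.
Column 1: 19 + 23 − 2 + 17 + 4 = 61, so its missing entry is 70 − 61 = 9.
Row 3: -2 + 26 + 9 + 25 + 2 = 60, so its missing entry is 70 − 60 = 10.
Row 4: 9 − 4 + 4 + 15 + 44 = 68, so its missing entry is 70 − 68 = 2.

m = -17, n = 25, d = 10, b = 2, x = 9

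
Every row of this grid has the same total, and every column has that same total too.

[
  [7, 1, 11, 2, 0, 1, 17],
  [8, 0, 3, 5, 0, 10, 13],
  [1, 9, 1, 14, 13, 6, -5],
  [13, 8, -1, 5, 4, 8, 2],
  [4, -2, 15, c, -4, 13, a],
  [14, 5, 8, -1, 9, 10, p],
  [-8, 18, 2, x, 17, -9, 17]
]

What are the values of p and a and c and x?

p = -6, a = 1, c = 12, x = 2

Rows 1 and 2 both sum to 39, so that's the common total.
The known cells in row 7 total 37, leaving 39 − 37 = 2 for the blank.
The known cells in row 6 total 45, leaving 39 − 45 = -6 for the blank.
The known cells in column 7 total 38, leaving 39 − 38 = 1 for the blank.
The known cells in row 5 total 27, leaving 39 − 27 = 12 for the blank.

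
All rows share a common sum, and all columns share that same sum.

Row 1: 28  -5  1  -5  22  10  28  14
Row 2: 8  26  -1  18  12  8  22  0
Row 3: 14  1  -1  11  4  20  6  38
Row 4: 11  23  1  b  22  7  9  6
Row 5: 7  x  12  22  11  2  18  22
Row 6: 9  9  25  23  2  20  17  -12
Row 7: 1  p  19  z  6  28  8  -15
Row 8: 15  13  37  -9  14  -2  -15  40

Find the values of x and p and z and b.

x = -1, p = 27, z = 19, b = 14

Rows 1 and 2 both sum to 93, so that's the common total.
Row 5 has 7 + 12 + 22 + 11 + 2 + 18 + 22 = 94; the blank must be 93 − 94 = -1.
Column 2 has -5 + 26 + 1 + 23 − 1 + 9 + 13 = 66; the blank must be 93 − 66 = 27.
Row 7 has 1 + 27 + 19 + 6 + 28 + 8 − 15 = 74; the blank must be 93 − 74 = 19.
Row 4 has 11 + 23 + 1 + 22 + 7 + 9 + 6 = 79; the blank must be 93 − 79 = 14.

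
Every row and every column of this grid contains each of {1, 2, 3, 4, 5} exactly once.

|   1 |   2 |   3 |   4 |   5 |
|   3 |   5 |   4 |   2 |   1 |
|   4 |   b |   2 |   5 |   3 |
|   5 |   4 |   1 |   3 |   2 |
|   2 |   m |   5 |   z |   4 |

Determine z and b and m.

z = 1, b = 1, m = 3

For row 3, column 2: row 3 already has {2, 3, 4, 5}; that leaves 1.
For row 5, column 2: column 2 already has {1, 2, 4, 5}; that leaves 3.
For row 5, column 4: row 5 already has {2, 3, 4, 5}; that leaves 1.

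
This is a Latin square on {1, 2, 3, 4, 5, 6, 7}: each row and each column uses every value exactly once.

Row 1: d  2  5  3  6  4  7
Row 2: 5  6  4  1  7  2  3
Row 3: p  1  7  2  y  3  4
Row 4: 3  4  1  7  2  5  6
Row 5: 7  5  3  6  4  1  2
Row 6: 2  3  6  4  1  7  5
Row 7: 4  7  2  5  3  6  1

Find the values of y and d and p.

y = 5, d = 1, p = 6

Cell (3,5): column 5 already has {1, 2, 3, 4, 6, 7} → 5.
Cell (3,1): row 3 already has {1, 2, 3, 4, 5, 7} → 6.
For row 1, column 1: row 1 already has {2, 3, 4, 5, 6, 7}; that leaves 1.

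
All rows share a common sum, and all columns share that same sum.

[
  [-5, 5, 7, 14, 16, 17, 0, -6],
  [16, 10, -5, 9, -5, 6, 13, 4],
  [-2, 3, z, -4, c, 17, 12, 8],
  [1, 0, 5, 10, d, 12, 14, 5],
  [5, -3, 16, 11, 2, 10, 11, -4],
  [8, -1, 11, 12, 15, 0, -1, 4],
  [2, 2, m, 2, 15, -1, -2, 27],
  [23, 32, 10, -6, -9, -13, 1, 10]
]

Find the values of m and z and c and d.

Rows 1 and 2 both sum to 48, so that's the common total.
The known cells in row 7 total 45, leaving 48 − 45 = 3 for the blank.
The known cells in row 4 total 47, leaving 48 − 47 = 1 for the blank.
The known cells in column 5 total 35, leaving 48 − 35 = 13 for the blank.
The known cells in row 3 total 47, leaving 48 − 47 = 1 for the blank.

m = 3, z = 1, c = 13, d = 1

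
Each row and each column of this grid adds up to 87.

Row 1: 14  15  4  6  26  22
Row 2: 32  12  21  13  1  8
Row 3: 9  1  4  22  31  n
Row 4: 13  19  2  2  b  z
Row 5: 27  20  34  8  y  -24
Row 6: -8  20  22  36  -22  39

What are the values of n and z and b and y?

n = 20, z = 22, b = 29, y = 22

Row 5 has 27 + 20 + 34 + 8 − 24 = 65; the blank must be 87 − 65 = 22.
Row 3 has 9 + 1 + 4 + 22 + 31 = 67; the blank must be 87 − 67 = 20.
Column 5 has 26 + 1 + 31 + 22 − 22 = 58; the blank must be 87 − 58 = 29.
Row 4 has 13 + 19 + 2 + 2 + 29 = 65; the blank must be 87 − 65 = 22.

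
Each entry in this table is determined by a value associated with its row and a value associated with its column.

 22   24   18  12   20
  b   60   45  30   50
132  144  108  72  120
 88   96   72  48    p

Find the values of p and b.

p = 80, b = 55

Each row is a constant multiple of every other row — this is a multiplication table with the headers hidden.
Row 4 is 48/12 = 4/1 times row 1, so its entry in column 5 is 20 × 4/1 = 80.
Row 2 is 30/12 = 5/2 times row 1, so its entry in column 1 is 22 × 5/2 = 55.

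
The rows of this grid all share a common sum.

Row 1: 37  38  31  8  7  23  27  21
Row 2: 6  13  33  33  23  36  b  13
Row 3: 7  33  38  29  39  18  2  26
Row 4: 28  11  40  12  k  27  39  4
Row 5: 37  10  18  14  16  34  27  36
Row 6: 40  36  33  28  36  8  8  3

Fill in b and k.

Rows 3 and 5 both add up to 192, so every row sums to 192.
Row 2: 6 + 13 + 33 + 33 + 23 + 36 + 13 = 157, so the missing entry is 192 − 157 = 35.
Row 4: 28 + 11 + 40 + 12 + 27 + 39 + 4 = 161, so the missing entry is 192 − 161 = 31.

b = 35, k = 31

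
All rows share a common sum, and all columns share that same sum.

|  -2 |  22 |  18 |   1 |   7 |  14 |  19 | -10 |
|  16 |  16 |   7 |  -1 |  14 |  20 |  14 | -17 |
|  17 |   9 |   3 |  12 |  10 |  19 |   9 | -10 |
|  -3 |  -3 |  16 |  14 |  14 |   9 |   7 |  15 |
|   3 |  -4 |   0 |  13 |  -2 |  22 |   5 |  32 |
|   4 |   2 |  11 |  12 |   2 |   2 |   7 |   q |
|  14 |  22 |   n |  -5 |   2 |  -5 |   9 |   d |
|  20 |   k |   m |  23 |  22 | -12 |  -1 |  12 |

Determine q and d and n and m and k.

q = 29, d = 18, n = 14, m = 0, k = 5

Rows 1 and 2 both sum to 69, so that's the common total.
Column 2: 22 + 16 + 9 − 3 − 4 + 2 + 22 = 64, so its missing entry is 69 − 64 = 5.
Row 6: 4 + 2 + 11 + 12 + 2 + 2 + 7 = 40, so its missing entry is 69 − 40 = 29.
Column 8: -10 − 17 − 10 + 15 + 32 + 29 + 12 = 51, so its missing entry is 69 − 51 = 18.
Row 7: 14 + 22 − 5 + 2 − 5 + 9 + 18 = 55, so its missing entry is 69 − 55 = 14.
Row 8: 20 + 5 + 23 + 22 − 12 − 1 + 12 = 69, so its missing entry is 69 − 69 = 0.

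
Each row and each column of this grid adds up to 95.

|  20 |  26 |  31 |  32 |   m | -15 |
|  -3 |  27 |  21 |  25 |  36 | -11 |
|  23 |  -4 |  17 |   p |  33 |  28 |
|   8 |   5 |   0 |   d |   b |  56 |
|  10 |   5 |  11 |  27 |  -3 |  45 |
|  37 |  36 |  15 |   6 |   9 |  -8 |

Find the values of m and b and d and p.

m = 1, b = 19, d = 7, p = -2

The known cells in row 3 total 97, leaving 95 − 97 = -2 for the blank.
The known cells in column 4 total 88, leaving 95 − 88 = 7 for the blank.
The known cells in row 1 total 94, leaving 95 − 94 = 1 for the blank.
The known cells in row 4 total 76, leaving 95 − 76 = 19 for the blank.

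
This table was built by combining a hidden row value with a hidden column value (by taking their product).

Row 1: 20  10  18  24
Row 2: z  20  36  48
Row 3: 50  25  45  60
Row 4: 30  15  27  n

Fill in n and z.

Each row is a constant multiple of every other row — this is a multiplication table with the headers hidden.
Row 4 is 15/10 = 3/2 times row 1, so its entry in column 4 is 24 × 3/2 = 36.
Row 2 is 20/10 = 2/1 times row 1, so its entry in column 1 is 20 × 2/1 = 40.

n = 36, z = 40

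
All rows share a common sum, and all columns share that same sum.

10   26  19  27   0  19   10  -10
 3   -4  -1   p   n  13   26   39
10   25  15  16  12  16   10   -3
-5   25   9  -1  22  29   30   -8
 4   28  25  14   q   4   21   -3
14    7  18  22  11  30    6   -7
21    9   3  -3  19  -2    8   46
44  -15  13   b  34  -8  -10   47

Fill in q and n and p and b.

Rows 1 and 3 both sum to 101, so that's the common total.
Row 5 has 4 + 28 + 25 + 14 + 4 + 21 − 3 = 93; the blank must be 101 − 93 = 8.
Column 5 has 0 + 12 + 22 + 8 + 11 + 19 + 34 = 106; the blank must be 101 − 106 = -5.
Row 2 has 3 − 4 − 1 − 5 + 13 + 26 + 39 = 71; the blank must be 101 − 71 = 30.
Row 8 has 44 − 15 + 13 + 34 − 8 − 10 + 47 = 105; the blank must be 101 − 105 = -4.

q = 8, n = -5, p = 30, b = -4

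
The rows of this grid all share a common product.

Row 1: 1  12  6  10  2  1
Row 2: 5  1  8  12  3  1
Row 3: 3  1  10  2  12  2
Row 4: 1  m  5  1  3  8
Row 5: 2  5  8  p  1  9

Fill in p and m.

Rows 2 and 3 each multiply to 1440, so every row has product 1440.
Row 5: 2×5×8×1×9 = 720, so the missing entry is 1440 ÷ 720 = 2.
Row 4: 1×5×1×3×8 = 120, so the missing entry is 1440 ÷ 120 = 12.

p = 2, m = 12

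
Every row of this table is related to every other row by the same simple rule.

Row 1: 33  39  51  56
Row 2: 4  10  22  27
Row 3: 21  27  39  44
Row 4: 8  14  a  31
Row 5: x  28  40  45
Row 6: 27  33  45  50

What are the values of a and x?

The difference between any two rows is the same in every column — this is an addition table with the headers hidden.
Row 4 minus row 1 is 14 − 39 = -25, so its entry in column 3 is 51 + (-25) = 26.
Row 5 minus row 1 is 28 − 39 = -11, so its entry in column 1 is 33 + (-11) = 22.

a = 26, x = 22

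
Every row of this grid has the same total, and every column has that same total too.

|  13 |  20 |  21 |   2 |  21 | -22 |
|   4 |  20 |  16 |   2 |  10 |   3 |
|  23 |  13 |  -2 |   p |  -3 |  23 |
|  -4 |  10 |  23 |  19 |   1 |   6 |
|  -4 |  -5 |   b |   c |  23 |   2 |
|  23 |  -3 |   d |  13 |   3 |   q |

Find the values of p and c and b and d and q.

p = 1, c = 18, b = 21, d = -24, q = 43

Rows 1 and 2 both sum to 55, so that's the common total.
The known cells in column 6 total 12, leaving 55 − 12 = 43 for the blank.
The known cells in row 3 total 54, leaving 55 − 54 = 1 for the blank.
The known cells in column 4 total 37, leaving 55 − 37 = 18 for the blank.
The known cells in row 5 total 34, leaving 55 − 34 = 21 for the blank.
The known cells in row 6 total 79, leaving 55 − 79 = -24 for the blank.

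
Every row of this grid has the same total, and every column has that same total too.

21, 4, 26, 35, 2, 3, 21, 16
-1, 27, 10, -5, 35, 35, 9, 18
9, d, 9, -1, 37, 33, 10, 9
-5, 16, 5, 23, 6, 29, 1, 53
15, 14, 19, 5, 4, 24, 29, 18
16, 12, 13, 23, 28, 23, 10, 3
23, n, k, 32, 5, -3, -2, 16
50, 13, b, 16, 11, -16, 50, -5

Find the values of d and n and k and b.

Rows 1 and 2 both sum to 128, so that's the common total.
The known cells in row 3 total 106, leaving 128 − 106 = 22 for the blank.
The known cells in column 2 total 108, leaving 128 − 108 = 20 for the blank.
The known cells in row 7 total 91, leaving 128 − 91 = 37 for the blank.
The known cells in row 8 total 119, leaving 128 − 119 = 9 for the blank.

d = 22, n = 20, k = 37, b = 9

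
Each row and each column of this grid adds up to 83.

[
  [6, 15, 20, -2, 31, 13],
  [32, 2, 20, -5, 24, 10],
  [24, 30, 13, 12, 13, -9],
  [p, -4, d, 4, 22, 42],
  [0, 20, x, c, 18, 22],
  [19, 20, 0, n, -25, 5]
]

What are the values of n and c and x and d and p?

n = 64, c = 10, x = 13, d = 17, p = 2

Column 1: 6 + 32 + 24 + 0 + 19 = 81, so its missing entry is 83 − 81 = 2.
Row 6: 19 + 20 + 0 − 25 + 5 = 19, so its missing entry is 83 − 19 = 64.
Column 4: -2 − 5 + 12 + 4 + 64 = 73, so its missing entry is 83 − 73 = 10.
Row 5: 0 + 20 + 10 + 18 + 22 = 70, so its missing entry is 83 − 70 = 13.
Row 4: 2 − 4 + 4 + 22 + 42 = 66, so its missing entry is 83 − 66 = 17.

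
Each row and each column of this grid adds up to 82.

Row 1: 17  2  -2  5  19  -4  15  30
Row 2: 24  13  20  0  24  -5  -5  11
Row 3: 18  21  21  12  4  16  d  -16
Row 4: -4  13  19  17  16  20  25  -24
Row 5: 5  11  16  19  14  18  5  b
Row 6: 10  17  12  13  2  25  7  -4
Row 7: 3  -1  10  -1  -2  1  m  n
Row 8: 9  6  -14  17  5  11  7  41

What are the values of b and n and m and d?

b = -6, n = 50, m = 22, d = 6

Row 3: 18 + 21 + 21 + 12 + 4 + 16 − 16 = 76, so its missing entry is 82 − 76 = 6.
Column 7: 15 − 5 + 6 + 25 + 5 + 7 + 7 = 60, so its missing entry is 82 − 60 = 22.
Row 7: 3 − 1 + 10 − 1 − 2 + 1 + 22 = 32, so its missing entry is 82 − 32 = 50.
Row 5: 5 + 11 + 16 + 19 + 14 + 18 + 5 = 88, so its missing entry is 82 − 88 = -6.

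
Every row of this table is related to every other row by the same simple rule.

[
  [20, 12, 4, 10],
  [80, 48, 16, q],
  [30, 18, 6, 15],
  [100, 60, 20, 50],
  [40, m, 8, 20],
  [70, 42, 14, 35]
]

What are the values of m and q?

m = 24, q = 40

Each row is a constant multiple of every other row — this is a multiplication table with the headers hidden.
Row 5 is 8/4 = 2/1 times row 1, so its entry in column 2 is 12 × 2/1 = 24.
Row 2 is 16/4 = 4/1 times row 1, so its entry in column 4 is 10 × 4/1 = 40.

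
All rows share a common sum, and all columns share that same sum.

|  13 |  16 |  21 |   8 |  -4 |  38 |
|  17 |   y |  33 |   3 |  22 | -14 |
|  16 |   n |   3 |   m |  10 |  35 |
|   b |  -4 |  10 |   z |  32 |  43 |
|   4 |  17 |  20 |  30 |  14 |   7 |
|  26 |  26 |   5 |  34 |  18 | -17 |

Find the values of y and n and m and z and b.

y = 31, n = 6, m = 22, z = -5, b = 16

Rows 1 and 5 both sum to 92, so that's the common total.
The known cells in row 2 total 61, leaving 92 − 61 = 31 for the blank.
The known cells in column 2 total 86, leaving 92 − 86 = 6 for the blank.
The known cells in column 1 total 76, leaving 92 − 76 = 16 for the blank.
The known cells in row 3 total 70, leaving 92 − 70 = 22 for the blank.
The known cells in row 4 total 97, leaving 92 − 97 = -5 for the blank.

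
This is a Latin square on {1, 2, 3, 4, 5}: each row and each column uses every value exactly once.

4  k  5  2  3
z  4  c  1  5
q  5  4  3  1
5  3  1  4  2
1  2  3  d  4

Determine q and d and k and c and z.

Cell (1,2): row 1 already has {2, 3, 4, 5} → 1.
Cell (2,3): column 3 already has {1, 3, 4, 5} → 2.
At (row 5, col 4): row 5 already has {1, 2, 3, 4}, so the value is 5.
Cell (3,1): row 3 already has {1, 3, 4, 5} → 2.
For row 2, column 1: row 2 already has {1, 2, 4, 5}; that leaves 3.

q = 2, d = 5, k = 1, c = 2, z = 3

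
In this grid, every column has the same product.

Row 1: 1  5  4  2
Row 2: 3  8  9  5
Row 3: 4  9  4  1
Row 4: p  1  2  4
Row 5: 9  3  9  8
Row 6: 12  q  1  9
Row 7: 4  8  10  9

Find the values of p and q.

p = 5, q = 3

Columns 3 and 4 each multiply to 25920, so every column has product 25920.
Column 1: 1×3×4×9×12×4 = 5184, so the missing entry is 25920 ÷ 5184 = 5.
Column 2: 5×8×9×1×3×8 = 8640, so the missing entry is 25920 ÷ 8640 = 3.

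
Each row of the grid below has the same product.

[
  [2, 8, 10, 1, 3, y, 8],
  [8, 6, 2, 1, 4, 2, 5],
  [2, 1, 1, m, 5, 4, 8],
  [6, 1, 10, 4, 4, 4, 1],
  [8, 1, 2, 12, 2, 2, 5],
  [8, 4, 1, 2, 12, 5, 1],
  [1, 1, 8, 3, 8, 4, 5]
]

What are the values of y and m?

Rows 4 and 7 each multiply to 3840, so every row has product 3840.
Row 1: 2×8×10×1×3×8 = 3840, so the missing entry is 3840 ÷ 3840 = 1.
Row 3: 2×1×1×5×4×8 = 320, so the missing entry is 3840 ÷ 320 = 12.

y = 1, m = 12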